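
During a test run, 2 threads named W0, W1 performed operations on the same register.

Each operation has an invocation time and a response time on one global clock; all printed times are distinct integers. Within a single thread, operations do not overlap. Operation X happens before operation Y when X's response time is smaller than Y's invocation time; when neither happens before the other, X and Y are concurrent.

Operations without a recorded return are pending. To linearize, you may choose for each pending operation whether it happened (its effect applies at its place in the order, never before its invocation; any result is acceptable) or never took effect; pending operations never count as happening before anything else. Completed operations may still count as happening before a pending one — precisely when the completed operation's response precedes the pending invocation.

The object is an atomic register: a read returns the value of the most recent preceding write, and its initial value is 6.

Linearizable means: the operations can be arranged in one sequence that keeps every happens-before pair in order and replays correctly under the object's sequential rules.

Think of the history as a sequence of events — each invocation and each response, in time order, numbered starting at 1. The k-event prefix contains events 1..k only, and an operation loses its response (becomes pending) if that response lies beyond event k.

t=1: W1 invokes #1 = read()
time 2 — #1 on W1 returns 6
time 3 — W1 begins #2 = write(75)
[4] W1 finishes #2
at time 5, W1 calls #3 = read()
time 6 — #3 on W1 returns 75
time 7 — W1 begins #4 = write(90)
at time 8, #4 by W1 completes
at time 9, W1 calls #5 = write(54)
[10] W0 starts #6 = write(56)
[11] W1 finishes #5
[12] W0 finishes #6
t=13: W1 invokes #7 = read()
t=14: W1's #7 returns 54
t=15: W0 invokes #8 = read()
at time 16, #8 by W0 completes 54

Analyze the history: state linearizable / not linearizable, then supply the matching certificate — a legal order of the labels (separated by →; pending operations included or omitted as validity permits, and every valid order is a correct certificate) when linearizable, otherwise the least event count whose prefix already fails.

linearizable — witness: #1 → #2 → #3 → #4 → #6 → #5 → #7 → #8

1. #1 read() → 6, leaving value 6
2. #2 write(75), leaving value 75
3. #3 read() → 75, leaving value 75
4. #4 write(90), leaving value 90
5. #6 write(56), leaving value 56
6. #5 write(54), leaving value 54
7. #7 read() → 54, leaving value 54
8. #8 read() → 54, leaving value 54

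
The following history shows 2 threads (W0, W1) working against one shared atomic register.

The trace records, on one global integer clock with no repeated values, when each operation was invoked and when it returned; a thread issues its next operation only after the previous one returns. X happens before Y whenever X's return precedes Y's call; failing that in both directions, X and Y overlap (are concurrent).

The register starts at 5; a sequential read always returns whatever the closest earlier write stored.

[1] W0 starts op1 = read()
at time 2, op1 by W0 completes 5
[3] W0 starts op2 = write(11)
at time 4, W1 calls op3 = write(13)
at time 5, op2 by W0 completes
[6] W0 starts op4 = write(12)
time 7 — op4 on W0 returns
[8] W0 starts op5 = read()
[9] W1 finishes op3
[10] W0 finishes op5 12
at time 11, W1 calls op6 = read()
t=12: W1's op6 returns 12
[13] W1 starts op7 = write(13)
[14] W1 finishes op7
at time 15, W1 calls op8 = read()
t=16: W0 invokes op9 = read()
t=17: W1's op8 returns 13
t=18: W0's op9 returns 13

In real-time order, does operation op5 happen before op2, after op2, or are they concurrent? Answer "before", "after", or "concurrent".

op5 spans [8,10], op2 spans [3,5]
resp(op2)=5 < inv(op5)=8

after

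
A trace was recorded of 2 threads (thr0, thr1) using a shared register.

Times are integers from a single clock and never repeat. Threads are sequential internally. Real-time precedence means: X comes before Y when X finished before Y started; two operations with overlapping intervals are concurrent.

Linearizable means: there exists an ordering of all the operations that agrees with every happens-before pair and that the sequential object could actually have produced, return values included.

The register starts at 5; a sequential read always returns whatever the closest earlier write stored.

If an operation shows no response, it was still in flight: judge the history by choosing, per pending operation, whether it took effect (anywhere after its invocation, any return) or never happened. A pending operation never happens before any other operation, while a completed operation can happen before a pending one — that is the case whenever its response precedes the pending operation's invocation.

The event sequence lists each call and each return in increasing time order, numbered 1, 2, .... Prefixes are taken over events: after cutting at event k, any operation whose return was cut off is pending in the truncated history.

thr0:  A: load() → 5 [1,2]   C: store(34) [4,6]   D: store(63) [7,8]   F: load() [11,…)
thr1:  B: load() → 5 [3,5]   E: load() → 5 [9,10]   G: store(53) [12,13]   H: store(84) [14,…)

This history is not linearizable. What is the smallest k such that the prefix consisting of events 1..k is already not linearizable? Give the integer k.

10

a valid linearization of events 1..9 exists, for instance A, B, C, D:
step 1: A load() → 5 — value 5
step 2: B load() → 5 — value 5
step 3: C store(34) — value 34
step 4: D store(63) — value 63
once event 10 joins (E's response, time 10), exhaustive search finds no witness
take A, B, C, D, E: step 5 already fails, because E load() → 5 cannot occur there
take A, C, B, D, E: step 3 already fails, because B load() → 5 cannot occur there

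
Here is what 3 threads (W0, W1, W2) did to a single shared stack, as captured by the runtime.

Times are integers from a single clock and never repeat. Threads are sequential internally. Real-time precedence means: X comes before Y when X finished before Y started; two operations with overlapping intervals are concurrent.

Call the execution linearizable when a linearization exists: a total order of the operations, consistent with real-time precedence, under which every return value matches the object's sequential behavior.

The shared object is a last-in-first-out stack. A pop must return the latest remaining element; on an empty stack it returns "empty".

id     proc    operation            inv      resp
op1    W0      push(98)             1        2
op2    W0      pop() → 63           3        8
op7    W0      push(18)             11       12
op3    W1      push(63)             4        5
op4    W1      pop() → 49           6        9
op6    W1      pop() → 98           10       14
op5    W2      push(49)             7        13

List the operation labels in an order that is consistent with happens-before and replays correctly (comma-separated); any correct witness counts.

op1, op3, op2, op5, op4, op6, op7

1. op1 push(98), leaving stack <98>
2. op3 push(63), leaving stack <98,63>
3. op2 pop() → 63, leaving stack <98>
4. op5 push(49), leaving stack <98,49>
5. op4 pop() → 49, leaving stack <98>
6. op6 pop() → 98, leaving stack <>
7. op7 push(18), leaving stack <18>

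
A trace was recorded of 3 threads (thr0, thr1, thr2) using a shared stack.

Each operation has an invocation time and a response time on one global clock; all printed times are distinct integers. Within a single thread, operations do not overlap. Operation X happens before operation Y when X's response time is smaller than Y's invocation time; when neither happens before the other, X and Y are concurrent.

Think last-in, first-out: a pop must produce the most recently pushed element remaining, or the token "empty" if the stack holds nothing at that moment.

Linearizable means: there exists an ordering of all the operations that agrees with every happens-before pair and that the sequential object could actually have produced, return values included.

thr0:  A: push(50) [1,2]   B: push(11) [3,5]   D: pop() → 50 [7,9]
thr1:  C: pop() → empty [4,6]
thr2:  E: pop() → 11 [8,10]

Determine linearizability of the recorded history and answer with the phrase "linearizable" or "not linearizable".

not linearizable

already the first 6 events (up to C's response at time 6) admit no linearization; the first 5 still do
3 completed operations, 2 real-time-consistent orders — every stack replay fails
e.g. A, B, C: illegal at step 3, since C pop() → empty cannot apply there
e.g. A, C, B: illegal at step 2, since C pop() → empty cannot apply there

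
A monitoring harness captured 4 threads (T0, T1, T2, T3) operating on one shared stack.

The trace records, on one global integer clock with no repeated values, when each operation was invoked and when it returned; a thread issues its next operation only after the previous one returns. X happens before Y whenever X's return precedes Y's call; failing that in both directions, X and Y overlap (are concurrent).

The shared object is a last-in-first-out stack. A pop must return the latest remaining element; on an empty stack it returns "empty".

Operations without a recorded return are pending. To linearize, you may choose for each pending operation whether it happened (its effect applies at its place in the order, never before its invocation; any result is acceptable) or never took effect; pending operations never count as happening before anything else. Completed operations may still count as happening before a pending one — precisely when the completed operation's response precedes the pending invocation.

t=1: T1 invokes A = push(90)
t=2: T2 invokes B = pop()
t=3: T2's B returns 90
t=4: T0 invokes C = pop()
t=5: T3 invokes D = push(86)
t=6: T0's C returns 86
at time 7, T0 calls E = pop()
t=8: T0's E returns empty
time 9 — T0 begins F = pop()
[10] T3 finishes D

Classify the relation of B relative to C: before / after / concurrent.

before

B spans [2,3], C spans [4,6]
resp(B)=3 < inv(C)=4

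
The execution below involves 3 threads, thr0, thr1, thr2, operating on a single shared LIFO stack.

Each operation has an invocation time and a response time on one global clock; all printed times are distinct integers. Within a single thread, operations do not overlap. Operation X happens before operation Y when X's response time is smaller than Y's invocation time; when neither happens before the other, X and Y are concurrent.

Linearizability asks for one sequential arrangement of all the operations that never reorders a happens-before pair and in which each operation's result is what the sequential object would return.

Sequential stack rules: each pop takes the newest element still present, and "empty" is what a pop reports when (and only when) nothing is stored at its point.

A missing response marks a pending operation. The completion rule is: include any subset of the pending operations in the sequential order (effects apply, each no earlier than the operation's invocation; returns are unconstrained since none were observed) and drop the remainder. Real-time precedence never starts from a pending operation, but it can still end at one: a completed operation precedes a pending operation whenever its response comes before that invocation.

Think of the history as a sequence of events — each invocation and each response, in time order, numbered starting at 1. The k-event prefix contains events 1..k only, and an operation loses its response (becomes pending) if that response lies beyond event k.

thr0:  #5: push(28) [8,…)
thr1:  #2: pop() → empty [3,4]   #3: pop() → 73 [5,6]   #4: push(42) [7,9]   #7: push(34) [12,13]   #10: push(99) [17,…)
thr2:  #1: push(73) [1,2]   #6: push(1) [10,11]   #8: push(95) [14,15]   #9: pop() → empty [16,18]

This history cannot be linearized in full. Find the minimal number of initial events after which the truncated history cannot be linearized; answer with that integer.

a valid linearization of events 1..3 exists, for instance #1:
step 1: #1 push(73) — stack <73>
include event 4 — #2 responding at 4 — and every candidate order breaks
take #1, #2: step 2 already fails, because #2 pop() → empty cannot occur there

4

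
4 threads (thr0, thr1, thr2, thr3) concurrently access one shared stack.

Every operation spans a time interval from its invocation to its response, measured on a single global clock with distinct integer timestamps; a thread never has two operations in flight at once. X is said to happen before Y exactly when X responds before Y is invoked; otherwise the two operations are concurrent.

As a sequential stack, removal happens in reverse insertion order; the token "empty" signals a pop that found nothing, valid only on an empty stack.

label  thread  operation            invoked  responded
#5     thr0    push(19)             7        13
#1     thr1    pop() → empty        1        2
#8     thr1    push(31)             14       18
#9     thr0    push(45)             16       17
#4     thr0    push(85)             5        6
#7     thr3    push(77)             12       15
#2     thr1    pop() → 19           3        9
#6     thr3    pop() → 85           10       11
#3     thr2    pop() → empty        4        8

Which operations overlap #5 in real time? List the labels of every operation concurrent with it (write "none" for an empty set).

overlap test against #5 [7,13]: concurrent iff the interval meets 7..13
#1 [1,2]: before
#2 [3,9]: concurrent
#3 [4,8]: concurrent
#4 [5,6]: before
#6 [10,11]: concurrent
#7 [12,15]: concurrent
#8 [14,18]: after
#9 [16,17]: after

#2, #3, #6, #7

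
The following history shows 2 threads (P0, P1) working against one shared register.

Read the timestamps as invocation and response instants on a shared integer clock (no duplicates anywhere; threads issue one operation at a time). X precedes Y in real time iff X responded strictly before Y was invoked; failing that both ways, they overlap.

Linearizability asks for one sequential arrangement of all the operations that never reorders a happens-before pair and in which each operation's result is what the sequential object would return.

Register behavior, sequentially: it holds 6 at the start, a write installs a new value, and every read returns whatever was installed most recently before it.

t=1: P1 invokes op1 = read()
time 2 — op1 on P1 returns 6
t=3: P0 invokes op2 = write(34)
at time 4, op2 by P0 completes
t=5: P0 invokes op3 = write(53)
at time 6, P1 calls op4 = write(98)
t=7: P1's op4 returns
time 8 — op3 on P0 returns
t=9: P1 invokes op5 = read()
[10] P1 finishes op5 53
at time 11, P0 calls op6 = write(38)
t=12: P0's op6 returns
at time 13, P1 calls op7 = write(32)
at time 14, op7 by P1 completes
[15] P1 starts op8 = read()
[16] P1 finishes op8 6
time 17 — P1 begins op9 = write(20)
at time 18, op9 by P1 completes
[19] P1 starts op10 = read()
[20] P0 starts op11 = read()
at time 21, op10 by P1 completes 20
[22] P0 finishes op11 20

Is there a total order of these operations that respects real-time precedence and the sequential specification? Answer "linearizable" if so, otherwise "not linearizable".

events 1..15 are fine; event 16 — the response of op8 at time 16 — makes the prefix non-linearizable
no legal order exists: 2 real-time-consistent candidates over 8 completed register operations, all rejected
sample order op1, op2, op3, op4, op5, op6, op7, op8 stalls at step 5 — op5 read() → 53 has no legal effect
sample order op1, op2, op4, op3, op5, op6, op7, op8 stalls at step 8 — op8 read() → 6 has no legal effect

not linearizable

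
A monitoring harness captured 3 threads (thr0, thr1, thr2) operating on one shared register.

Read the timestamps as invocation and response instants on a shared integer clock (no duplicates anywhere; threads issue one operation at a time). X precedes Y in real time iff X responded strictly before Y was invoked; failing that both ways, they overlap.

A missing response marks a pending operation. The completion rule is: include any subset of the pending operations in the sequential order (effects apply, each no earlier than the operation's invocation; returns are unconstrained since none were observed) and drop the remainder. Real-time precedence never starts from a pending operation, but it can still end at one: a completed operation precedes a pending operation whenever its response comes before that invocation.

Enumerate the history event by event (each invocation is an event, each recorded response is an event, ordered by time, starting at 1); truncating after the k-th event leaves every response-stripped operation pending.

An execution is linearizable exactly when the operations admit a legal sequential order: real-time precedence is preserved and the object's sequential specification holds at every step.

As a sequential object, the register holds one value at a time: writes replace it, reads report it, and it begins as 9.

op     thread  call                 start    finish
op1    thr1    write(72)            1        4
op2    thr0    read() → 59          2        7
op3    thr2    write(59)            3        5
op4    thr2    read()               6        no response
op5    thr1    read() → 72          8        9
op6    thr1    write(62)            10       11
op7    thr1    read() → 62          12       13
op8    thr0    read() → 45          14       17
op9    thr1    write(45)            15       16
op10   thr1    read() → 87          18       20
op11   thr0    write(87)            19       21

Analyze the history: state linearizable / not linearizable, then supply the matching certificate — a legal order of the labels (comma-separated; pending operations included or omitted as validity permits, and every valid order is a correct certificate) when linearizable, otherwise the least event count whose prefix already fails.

step 1: op3 write(59) — value 59
step 2: op2 read() → 59 — value 59
step 3: op1 write(72) — value 72
step 4: op4 read() (pending, included) — value 72
step 5: op5 read() → 72 — value 72
step 6: op6 write(62) — value 62
step 7: op7 read() → 62 — value 62
step 8: op9 write(45) — value 45
step 9: op8 read() → 45 — value 45
step 10: op11 write(87) — value 87
step 11: op10 read() → 87 — value 87

linearizable — witness: op3, op2, op1, op4, op5, op6, op7, op9, op8, op11, op10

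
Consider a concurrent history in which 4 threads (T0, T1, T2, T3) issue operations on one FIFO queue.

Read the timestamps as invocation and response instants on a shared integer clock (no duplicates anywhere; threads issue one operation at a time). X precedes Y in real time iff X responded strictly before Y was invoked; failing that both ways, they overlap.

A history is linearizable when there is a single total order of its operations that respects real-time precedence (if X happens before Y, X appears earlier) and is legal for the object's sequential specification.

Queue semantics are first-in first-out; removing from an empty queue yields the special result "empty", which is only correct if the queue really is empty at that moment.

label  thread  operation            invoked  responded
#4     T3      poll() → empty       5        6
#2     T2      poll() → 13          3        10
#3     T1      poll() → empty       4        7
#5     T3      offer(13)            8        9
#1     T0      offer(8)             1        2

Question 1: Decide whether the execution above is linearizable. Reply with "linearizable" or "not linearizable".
already the first 10 events (up to #2's response at time 10) admit no linearization; the first 9 still do
real-time-consistent orders of the 5 completed operations: 8 — all fail the FIFO queue replay
take #1, #2, #3, #4, #5: step 2 already fails, because #2 poll() → 13 cannot occur there
take #1, #2, #4, #3, #5: step 2 already fails, because #2 poll() → 13 cannot occur there

not linearizable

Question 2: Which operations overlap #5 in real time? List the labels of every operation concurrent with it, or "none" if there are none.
Answer: #2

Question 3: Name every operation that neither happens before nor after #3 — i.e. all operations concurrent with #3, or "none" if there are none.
Answer: #2, #4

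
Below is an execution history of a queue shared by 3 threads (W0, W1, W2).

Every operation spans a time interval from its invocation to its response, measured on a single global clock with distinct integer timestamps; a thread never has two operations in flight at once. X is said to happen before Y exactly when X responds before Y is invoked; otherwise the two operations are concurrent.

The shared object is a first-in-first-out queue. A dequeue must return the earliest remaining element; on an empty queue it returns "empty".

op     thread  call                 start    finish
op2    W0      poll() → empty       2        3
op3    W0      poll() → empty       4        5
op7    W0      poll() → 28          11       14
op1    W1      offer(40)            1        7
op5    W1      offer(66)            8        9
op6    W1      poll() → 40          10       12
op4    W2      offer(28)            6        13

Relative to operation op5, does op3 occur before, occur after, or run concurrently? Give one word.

before

op3 spans [4,5], op5 spans [8,9]
resp(op3)=5 < inv(op5)=8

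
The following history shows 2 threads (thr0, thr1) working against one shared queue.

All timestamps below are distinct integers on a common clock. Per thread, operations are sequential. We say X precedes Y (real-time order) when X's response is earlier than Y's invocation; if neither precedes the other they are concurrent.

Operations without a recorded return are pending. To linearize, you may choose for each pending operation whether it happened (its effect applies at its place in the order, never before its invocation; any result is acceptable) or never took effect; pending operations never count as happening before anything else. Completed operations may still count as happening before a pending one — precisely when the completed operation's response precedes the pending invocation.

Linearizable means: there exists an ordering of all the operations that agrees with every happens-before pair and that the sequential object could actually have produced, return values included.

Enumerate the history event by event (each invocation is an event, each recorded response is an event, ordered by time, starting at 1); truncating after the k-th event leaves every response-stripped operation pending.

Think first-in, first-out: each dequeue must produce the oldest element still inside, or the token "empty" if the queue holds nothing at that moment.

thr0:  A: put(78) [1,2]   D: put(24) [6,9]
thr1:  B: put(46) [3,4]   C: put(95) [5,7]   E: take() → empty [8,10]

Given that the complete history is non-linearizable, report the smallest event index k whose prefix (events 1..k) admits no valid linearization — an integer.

events 1..9 are still linearizable — one witness is A, B, C, D:
1. A put(78), leaving queue <78>
2. B put(46), leaving queue <78,46>
3. C put(95), leaving queue <78,46,95>
4. D put(24), leaving queue <78,46,95,24>
with event 10 included (E responding at time 10), all real-time-consistent orders fail
e.g. A, B, C, D, E: illegal at step 5, since E take() → empty cannot apply there
e.g. A, B, C, E, D: illegal at step 4, since E take() → empty cannot apply there

10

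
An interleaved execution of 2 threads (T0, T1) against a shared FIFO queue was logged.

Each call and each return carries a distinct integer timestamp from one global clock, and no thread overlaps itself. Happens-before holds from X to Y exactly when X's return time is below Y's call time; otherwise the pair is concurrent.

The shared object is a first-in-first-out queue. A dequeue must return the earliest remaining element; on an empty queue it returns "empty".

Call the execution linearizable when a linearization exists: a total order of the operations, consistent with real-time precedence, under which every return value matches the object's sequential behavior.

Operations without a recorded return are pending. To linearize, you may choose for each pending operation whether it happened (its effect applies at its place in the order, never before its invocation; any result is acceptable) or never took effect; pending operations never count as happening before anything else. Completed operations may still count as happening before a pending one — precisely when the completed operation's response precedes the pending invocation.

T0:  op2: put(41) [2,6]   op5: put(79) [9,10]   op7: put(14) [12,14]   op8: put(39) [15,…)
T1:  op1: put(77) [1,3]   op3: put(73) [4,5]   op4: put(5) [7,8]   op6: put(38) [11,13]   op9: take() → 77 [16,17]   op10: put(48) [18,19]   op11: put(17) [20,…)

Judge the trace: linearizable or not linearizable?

a witness: op1, op2, op3, op4, op5, op6, op7, op8, op9, op10
after step 1 (op1 put(77)): queue <77>
after step 2 (op2 put(41)): queue <77,41>
after step 3 (op3 put(73)): queue <77,41,73>
after step 4 (op4 put(5)): queue <77,41,73,5>
after step 5 (op5 put(79)): queue <77,41,73,5,79>
after step 6 (op6 put(38)): queue <77,41,73,5,79,38>
after step 7 (op7 put(14)): queue <77,41,73,5,79,38,14>
after step 8 (op8 put(39) (pending, included)): queue <77,41,73,5,79,38,14,39>
after step 9 (op9 take() → 77): queue <41,73,5,79,38,14,39>
after step 10 (op10 put(48)): queue <41,73,5,79,38,14,39,48>

linearizable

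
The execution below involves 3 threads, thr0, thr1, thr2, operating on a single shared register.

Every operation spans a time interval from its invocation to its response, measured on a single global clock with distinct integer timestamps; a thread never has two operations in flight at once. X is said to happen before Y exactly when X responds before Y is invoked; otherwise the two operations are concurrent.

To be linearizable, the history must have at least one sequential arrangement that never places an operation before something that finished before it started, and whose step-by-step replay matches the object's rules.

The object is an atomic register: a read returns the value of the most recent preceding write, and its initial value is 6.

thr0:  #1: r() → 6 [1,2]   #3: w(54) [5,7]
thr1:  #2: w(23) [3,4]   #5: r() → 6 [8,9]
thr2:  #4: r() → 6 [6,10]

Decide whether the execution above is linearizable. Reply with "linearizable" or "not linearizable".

already the first 9 events (up to #5's response at time 9) admit no linearization; the first 8 still do
the sole real-time-consistent order of 4 completed operations fails the register replay
completion choices over the 1 pending operation (#4) were checked; none helps
sample order #1, #2, #3, #5 (pending dropped) stalls at step 4 — #5 r() → 6 has no legal effect

not linearizable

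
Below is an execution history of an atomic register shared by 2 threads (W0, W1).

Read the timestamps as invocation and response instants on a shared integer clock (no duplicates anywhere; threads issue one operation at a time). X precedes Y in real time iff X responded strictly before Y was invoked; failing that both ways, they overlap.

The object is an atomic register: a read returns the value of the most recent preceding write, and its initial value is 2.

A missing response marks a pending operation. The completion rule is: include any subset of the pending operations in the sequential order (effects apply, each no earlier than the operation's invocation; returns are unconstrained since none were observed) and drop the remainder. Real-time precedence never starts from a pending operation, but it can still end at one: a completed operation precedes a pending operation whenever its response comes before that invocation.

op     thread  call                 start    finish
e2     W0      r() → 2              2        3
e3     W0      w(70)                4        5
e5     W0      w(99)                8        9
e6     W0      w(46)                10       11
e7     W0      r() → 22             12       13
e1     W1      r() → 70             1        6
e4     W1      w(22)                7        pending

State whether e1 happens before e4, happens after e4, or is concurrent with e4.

before

e1 spans [1,6], e4 spans [7,…)
resp(e1)=6 < inv(e4)=7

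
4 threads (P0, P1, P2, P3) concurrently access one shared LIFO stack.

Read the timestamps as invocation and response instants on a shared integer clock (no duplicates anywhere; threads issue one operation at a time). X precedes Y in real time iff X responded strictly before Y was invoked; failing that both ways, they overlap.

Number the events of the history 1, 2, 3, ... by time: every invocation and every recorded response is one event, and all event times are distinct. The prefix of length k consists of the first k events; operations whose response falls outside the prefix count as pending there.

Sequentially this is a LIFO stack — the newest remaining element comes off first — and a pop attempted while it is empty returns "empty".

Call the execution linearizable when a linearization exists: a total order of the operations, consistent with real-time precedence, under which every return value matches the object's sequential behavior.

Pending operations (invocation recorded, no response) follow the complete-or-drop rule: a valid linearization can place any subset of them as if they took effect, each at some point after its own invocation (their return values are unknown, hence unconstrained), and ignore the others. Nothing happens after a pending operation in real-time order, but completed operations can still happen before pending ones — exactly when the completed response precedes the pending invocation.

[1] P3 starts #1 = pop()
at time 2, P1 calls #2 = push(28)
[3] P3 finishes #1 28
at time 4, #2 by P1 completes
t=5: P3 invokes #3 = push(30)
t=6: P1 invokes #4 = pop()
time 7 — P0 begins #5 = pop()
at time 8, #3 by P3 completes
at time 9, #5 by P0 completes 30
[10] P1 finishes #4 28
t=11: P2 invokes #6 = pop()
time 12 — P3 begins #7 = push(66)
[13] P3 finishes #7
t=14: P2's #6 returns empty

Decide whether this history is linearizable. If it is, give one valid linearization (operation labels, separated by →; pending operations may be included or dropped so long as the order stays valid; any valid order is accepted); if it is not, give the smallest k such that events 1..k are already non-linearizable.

not linearizable — minimal violating prefix: 10 events

events 1..9 are fine; event 10 — the response of #4 at time 10 — makes the prefix non-linearizable
real-time-consistent orders of the 5 completed operations: 12 — all fail the LIFO stack replay
sample order #1, #2, #3, #4, #5 stalls at step 1 — #1 pop() → 28 has no legal effect
sample order #1, #2, #3, #5, #4 stalls at step 1 — #1 pop() → 28 has no legal effect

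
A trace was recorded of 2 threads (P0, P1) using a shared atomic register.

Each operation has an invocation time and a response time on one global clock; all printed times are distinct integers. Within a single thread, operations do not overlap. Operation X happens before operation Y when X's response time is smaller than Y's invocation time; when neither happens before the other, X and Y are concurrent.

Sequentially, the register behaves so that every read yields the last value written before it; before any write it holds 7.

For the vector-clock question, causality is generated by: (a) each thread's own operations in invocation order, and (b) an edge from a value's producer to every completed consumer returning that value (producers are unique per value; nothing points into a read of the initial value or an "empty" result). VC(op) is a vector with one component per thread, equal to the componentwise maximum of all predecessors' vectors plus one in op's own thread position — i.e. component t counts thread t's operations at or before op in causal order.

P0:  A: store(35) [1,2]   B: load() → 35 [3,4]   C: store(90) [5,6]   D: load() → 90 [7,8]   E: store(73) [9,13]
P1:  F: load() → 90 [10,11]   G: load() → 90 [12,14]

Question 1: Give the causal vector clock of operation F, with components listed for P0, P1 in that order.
Answer: (3, 1)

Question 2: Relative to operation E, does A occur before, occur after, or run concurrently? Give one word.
Answer: before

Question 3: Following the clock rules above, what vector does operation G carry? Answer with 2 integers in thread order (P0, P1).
Answer: (3, 2)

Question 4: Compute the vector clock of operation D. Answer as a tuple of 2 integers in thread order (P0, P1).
Answer: (4, 0)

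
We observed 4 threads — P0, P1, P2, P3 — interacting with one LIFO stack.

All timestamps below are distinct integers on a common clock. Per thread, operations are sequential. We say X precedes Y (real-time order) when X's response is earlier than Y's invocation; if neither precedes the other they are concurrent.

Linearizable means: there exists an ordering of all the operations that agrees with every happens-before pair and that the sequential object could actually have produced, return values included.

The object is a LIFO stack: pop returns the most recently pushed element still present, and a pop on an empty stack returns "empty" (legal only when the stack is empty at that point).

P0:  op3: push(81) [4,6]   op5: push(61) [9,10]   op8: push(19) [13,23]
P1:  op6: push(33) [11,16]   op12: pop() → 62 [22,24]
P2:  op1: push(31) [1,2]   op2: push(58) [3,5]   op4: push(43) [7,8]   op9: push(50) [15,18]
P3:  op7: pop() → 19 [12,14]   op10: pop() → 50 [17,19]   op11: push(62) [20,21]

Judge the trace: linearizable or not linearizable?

linearizable

one valid linearization: op1, op2, op3, op4, op5, op6, op8, op7, op9, op10, op11, op12
step 1: op1 push(31) — stack <31>
step 2: op2 push(58) — stack <31,58>
step 3: op3 push(81) — stack <31,58,81>
step 4: op4 push(43) — stack <31,58,81,43>
step 5: op5 push(61) — stack <31,58,81,43,61>
step 6: op6 push(33) — stack <31,58,81,43,61,33>
step 7: op8 push(19) — stack <31,58,81,43,61,33,19>
step 8: op7 pop() → 19 — stack <31,58,81,43,61,33>
step 9: op9 push(50) — stack <31,58,81,43,61,33,50>
step 10: op10 pop() → 50 — stack <31,58,81,43,61,33>
step 11: op11 push(62) — stack <31,58,81,43,61,33,62>
step 12: op12 pop() → 62 — stack <31,58,81,43,61,33>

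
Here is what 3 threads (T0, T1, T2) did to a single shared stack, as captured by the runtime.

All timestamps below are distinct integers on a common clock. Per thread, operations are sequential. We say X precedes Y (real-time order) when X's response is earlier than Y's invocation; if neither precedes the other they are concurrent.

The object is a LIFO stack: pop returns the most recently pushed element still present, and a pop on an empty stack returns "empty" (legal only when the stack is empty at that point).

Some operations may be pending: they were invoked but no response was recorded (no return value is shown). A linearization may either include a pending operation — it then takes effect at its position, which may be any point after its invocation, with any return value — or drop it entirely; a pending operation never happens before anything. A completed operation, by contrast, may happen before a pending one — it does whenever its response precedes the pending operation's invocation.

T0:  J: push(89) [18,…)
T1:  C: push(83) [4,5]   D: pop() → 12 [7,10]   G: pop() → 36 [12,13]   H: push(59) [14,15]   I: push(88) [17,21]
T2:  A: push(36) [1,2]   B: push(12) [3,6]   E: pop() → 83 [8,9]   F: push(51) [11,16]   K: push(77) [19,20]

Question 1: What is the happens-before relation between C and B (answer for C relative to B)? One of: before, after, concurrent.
concurrent

C spans [4,5], B spans [3,6]
the intervals overlap in both directions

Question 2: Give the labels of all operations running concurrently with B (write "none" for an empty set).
C

concurrent with B ([3,6]): every op whose interval crosses 3..6
A [1,2]: before
C [4,5]: concurrent
D [7,10]: after
E [8,9]: after
F [11,16]: after
G [12,13]: after
H [14,15]: after
I [17,21]: after
J [18,…): after
K [19,20]: after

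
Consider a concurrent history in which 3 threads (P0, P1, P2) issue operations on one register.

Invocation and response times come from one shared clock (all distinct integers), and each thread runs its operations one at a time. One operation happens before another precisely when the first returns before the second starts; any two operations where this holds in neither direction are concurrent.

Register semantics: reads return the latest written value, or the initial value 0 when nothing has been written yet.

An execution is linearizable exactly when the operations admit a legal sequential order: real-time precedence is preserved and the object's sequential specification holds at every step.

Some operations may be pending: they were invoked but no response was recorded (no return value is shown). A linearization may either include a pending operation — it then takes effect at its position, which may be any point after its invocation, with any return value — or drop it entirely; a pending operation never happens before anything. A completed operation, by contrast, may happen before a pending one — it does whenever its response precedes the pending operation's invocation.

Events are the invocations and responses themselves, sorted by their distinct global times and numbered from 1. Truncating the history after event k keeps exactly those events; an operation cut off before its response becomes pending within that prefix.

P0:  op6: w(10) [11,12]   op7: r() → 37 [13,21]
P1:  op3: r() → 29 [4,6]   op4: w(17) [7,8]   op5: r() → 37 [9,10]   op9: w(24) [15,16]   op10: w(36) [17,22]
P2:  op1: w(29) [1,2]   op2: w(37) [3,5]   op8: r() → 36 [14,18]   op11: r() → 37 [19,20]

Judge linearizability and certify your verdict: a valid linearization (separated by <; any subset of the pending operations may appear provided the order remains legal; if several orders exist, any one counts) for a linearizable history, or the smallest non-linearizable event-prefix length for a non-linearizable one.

not linearizable — minimal violating prefix: 10 events

already the first 10 events (up to op5's response at time 10) admit no linearization; the first 9 still do
all 2 real-time-respecting orders fail — 5 completed register operations, no legal replay
sample order op1, op2, op3, op4, op5 stalls at step 3 — op3 r() → 29 has no legal effect
sample order op1, op3, op2, op4, op5 stalls at step 5 — op5 r() → 37 has no legal effect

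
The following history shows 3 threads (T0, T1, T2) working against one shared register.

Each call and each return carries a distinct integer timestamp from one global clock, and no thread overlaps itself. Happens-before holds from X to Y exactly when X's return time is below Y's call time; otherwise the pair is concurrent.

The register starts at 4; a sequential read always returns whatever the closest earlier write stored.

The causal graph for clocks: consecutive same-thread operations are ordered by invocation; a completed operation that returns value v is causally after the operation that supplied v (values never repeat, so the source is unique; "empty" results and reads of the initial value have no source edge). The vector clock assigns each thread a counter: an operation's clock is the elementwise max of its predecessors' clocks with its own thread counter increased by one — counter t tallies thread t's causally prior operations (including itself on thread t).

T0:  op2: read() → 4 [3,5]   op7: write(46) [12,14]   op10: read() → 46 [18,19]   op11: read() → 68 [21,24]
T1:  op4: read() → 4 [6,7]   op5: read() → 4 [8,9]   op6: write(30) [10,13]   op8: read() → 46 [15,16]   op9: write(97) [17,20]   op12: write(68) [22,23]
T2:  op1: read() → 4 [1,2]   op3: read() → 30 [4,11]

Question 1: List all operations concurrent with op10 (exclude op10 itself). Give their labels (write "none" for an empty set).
op9

concurrent with op10 ([18,19]): every op whose interval crosses 18..19
op1 [1,2]: before
op2 [3,5]: before
op3 [4,11]: before
op4 [6,7]: before
op5 [8,9]: before
op6 [10,13]: before
op7 [12,14]: before
op8 [15,16]: before
op9 [17,20]: concurrent
op11 [21,24]: after
op12 [22,23]: after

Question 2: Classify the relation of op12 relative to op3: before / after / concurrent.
after

op12 spans [22,23], op3 spans [4,11]
resp(op3)=11 < inv(op12)=22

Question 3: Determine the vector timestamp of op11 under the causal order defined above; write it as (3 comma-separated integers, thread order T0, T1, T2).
(4, 6, 0)

op1, invoked 1, has no incoming edges; only T2's bump applies → (0, 0, 1)
op4, invoked 6, has no incoming edges; only T1's bump applies → (0, 1, 0)
op2, invoked 3, has no incoming edges; only T0's bump applies → (1, 0, 0)
VC(op5, invoked at 8): max of VC(op4)=(0, 1, 0), then +1 on thread T1 → (0, 2, 0)
VC(op7, invoked at 12): max of VC(op2)=(1, 0, 0), then +1 on thread T0 → (2, 0, 0)
VC(op6, invoked at 10): max of VC(op5)=(0, 2, 0), then +1 on thread T1 → (0, 3, 0)
VC(op10, invoked at 18): max of VC(op7)=(2, 0, 0), then +1 on thread T0 → (3, 0, 0)
VC(op3, invoked at 4): max of VC(op1)=(0, 0, 1), VC(op6)=(0, 3, 0), then +1 on thread T2 → (0, 3, 2)
VC(op8, invoked at 15): max of VC(op6)=(0, 3, 0), VC(op7)=(2, 0, 0), then +1 on thread T1 → (2, 4, 0)
VC(op9, invoked at 17): max of VC(op8)=(2, 4, 0), then +1 on thread T1 → (2, 5, 0)
VC(op12, invoked at 22): max of VC(op9)=(2, 5, 0), then +1 on thread T1 → (2, 6, 0)
VC(op11, invoked at 21): max of VC(op10)=(3, 0, 0), VC(op12)=(2, 6, 0), then +1 on thread T0 → (4, 6, 0)
target: VC(op11) = (4, 6, 0)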